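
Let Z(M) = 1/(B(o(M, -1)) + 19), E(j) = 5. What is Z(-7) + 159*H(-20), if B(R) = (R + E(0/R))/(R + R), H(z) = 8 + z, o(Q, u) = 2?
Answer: -158360/83 ≈ -1908.0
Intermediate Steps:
B(R) = (5 + R)/(2*R) (B(R) = (R + 5)/(R + R) = (5 + R)/((2*R)) = (5 + R)*(1/(2*R)) = (5 + R)/(2*R))
Z(M) = 4/83 (Z(M) = 1/((½)*(5 + 2)/2 + 19) = 1/((½)*(½)*7 + 19) = 1/(7/4 + 19) = 1/(83/4) = 4/83)
Z(-7) + 159*H(-20) = 4/83 + 159*(8 - 20) = 4/83 + 159*(-12) = 4/83 - 1908 = -158360/83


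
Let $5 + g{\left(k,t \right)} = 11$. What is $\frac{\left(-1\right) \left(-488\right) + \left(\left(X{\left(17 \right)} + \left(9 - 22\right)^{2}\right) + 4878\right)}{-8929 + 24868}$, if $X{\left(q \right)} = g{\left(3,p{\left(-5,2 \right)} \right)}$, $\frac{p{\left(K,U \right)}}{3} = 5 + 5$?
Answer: $\frac{1847}{5313} \approx 0.34764$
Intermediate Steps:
$p{\left(K,U \right)} = 30$ ($p{\left(K,U \right)} = 3 \left(5 + 5\right) = 3 \cdot 10 = 30$)
$g{\left(k,t \right)} = 6$ ($g{\left(k,t \right)} = -5 + 11 = 6$)
$X{\left(q \right)} = 6$
$\frac{\left(-1\right) \left(-488\right) + \left(\left(X{\left(17 \right)} + \left(9 - 22\right)^{2}\right) + 4878\right)}{-8929 + 24868} = \frac{\left(-1\right) \left(-488\right) + \left(\left(6 + \left(9 - 22\right)^{2}\right) + 4878\right)}{-8929 + 24868} = \frac{488 + \left(\left(6 + \left(-13\right)^{2}\right) + 4878\right)}{15939} = \left(488 + \left(\left(6 + 169\right) + 4878\right)\right) \frac{1}{15939} = \left(488 + \left(175 + 4878\right)\right) \frac{1}{15939} = \left(488 + 5053\right) \frac{1}{15939} = 5541 \cdot \frac{1}{15939} = \frac{1847}{5313}$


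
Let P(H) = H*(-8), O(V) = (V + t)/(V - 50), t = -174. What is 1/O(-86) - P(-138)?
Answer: -71726/65 ≈ -1103.5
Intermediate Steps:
O(V) = (-174 + V)/(-50 + V) (O(V) = (V - 174)/(V - 50) = (-174 + V)/(-50 + V))
P(H) = -8*H
1/O(-86) - P(-138) = 1/((-174 - 86)/(-50 - 86)) - (-8)*(-138) = 1/(-260/(-136)) - 1*1104 = 1/(-1/136*(-260)) - 1104 = 1/(65/34) - 1104 = 34/65 - 1104 = -71726/65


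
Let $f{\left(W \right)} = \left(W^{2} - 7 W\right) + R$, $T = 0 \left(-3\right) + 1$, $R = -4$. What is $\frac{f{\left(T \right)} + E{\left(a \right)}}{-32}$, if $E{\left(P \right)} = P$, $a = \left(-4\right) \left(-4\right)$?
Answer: $- \frac{3}{16} \approx -0.1875$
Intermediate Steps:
$a = 16$
$T = 1$ ($T = 0 + 1 = 1$)
$f{\left(W \right)} = -4 + W^{2} - 7 W$ ($f{\left(W \right)} = \left(W^{2} - 7 W\right) - 4 = -4 + W^{2} - 7 W$)
$\frac{f{\left(T \right)} + E{\left(a \right)}}{-32} = \frac{\left(-4 + 1^{2} - 7\right) + 16}{-32} = \left(\left(-4 + 1 - 7\right) + 16\right) \left(- \frac{1}{32}\right) = \left(-10 + 16\right) \left(- \frac{1}{32}\right) = 6 \left(- \frac{1}{32}\right) = - \frac{3}{16}$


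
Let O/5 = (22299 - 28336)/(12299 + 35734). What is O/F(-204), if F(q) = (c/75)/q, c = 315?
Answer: 10262900/336231 ≈ 30.523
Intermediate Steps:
F(q) = 21/(5*q) (F(q) = (315/75)/q = (315*(1/75))/q = 21/(5*q))
O = -30185/48033 (O = 5*((22299 - 28336)/(12299 + 35734)) = 5*(-6037/48033) = -30185/48033 ≈ -0.62842)
O/F(-204) = -30185/(48033*((21/5)/(-204))) = -30185/(48033*((21/5)*(-1/204))) = -30185/(48033*(-7/340)) = -30185/48033*(-340/7) = 10262900/336231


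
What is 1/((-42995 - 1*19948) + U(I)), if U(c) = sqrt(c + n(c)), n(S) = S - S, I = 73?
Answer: -62943/3961821176 - sqrt(73)/3961821176 ≈ -1.5890e-5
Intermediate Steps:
n(S) = 0
U(c) = sqrt(c) (U(c) = sqrt(c + 0) = sqrt(c))
1/((-42995 - 1*19948) + U(I)) = 1/((-42995 - 1*19948) + sqrt(73)) = 1/((-42995 - 19948) + sqrt(73)) = 1/(-62943 + sqrt(73))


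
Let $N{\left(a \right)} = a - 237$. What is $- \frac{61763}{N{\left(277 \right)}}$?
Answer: $- \frac{61763}{40} \approx -1544.1$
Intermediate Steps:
$N{\left(a \right)} = -237 + a$
$- \frac{61763}{N{\left(277 \right)}} = - \frac{61763}{-237 + 277} = - \frac{61763}{40}$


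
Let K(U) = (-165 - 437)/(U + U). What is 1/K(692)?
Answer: -692/301 ≈ -2.2990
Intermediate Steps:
K(U) = -301/U (K(U) = -602*1/(2*U) = -301/U)
1/K(692) = 1/(-301/692) = -692/301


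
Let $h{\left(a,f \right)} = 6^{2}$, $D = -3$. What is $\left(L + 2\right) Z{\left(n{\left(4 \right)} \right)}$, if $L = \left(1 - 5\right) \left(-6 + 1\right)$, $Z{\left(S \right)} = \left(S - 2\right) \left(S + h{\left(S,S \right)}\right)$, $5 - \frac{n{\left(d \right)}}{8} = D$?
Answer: $136400$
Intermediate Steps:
$n{\left(d \right)} = 64$ ($n{\left(d \right)} = 40 - -24 = 40 + 24 = 64$)
$h{\left(a,f \right)} = 36$
$Z{\left(S \right)} = \left(-2 + S\right) \left(36 + S\right)$ ($Z{\left(S \right)} = \left(S - 2\right) \left(S + 36\right) = \left(-2 + S\right) \left(36 + S\right)$)
$L = 20$ ($L = \left(-4\right) \left(-5\right) = 20$)
$\left(L + 2\right) Z{\left(n{\left(4 \right)} \right)} = \left(20 + 2\right) \left(-72 + 64^{2} + 34 \cdot 64\right) = 22 \left(-72 + 4096 + 2176\right) = 22 \cdot 6200 = 136400$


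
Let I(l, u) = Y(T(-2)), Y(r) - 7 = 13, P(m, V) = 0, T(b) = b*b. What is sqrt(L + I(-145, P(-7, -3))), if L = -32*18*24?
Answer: 2*I*sqrt(3451) ≈ 117.49*I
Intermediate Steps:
T(b) = b**2
Y(r) = 20 (Y(r) = 7 + 13 = 20)
I(l, u) = 20
L = -13824 (L = -576*24 = -13824)
sqrt(L + I(-145, P(-7, -3))) = sqrt(-13824 + 20) = sqrt(-13804) = 2*I*sqrt(3451)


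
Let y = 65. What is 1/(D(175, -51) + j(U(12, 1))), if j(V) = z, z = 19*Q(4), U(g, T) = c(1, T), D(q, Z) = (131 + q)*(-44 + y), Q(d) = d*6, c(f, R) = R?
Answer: 1/6882 ≈ 0.00014531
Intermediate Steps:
Q(d) = 6*d
D(q, Z) = 2751 + 21*q (D(q, Z) = (131 + q)*(-44 + 65) = (131 + q)*21 = 2751 + 21*q)
U(g, T) = T
z = 456 (z = 19*(6*4) = 19*24 = 456)
j(V) = 456
1/(D(175, -51) + j(U(12, 1))) = 1/((2751 + 21*175) + 456) = 1/((2751 + 3675) + 456) = 1/(6426 + 456) = 1/6882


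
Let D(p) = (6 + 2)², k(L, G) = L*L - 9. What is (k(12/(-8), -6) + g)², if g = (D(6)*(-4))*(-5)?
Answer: 25938649/16 ≈ 1.6212e+6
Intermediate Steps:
k(L, G) = -9 + L² (k(L, G) = L² - 9 = -9 + L²)
D(p) = 64 (D(p) = 8² = 64)
g = 1280 (g = (64*(-4))*(-5) = -256*(-5) = 1280)
(k(12/(-8), -6) + g)² = ((-9 + (12/(-8))²) + 1280)² = ((-9 + (12*(-⅛))²) + 1280)² = ((-9 + (-3/2)²) + 1280)² = ((-9 + 9/4) + 1280)² = (-27/4 + 1280)² = (5093/4)² = 25938649/16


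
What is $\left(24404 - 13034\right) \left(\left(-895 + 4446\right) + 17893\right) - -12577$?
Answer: $243830857$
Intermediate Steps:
$\left(24404 - 13034\right) \left(\left(-895 + 4446\right) + 17893\right) - -12577 = 11370 \left(3551 + 17893\right) + 12577 = 11370 \cdot 21444 + 12577 = 243818280 + 12577 = 243830857$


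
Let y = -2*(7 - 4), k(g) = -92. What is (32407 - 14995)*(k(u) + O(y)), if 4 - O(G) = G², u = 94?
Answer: -2159088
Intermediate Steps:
y = -6 (y = -2*3 = -6)
O(G) = 4 - G²
(32407 - 14995)*(k(u) + O(y)) = (32407 - 14995)*(-92 + (4 - 1*(-6)²)) = 17412*(-92 + (4 - 1*36)) = 17412*(-92 + (4 - 36)) = 17412*(-92 - 32) = 17412*(-124) = -2159088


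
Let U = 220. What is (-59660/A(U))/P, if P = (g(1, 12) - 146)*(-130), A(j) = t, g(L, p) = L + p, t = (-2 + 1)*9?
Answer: 314/819 ≈ 0.38339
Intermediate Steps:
t = -9 (t = -1*9 = -9)
A(j) = -9
P = 17290 (P = ((1 + 12) - 146)*(-130) = (13 - 146)*(-130) = -133*(-130) = 17290)
(-59660/A(U))/P = -59660/(-9)/17290 = -59660*(-1/9)*(1/17290) = (59660/9)*(1/17290) = 314/819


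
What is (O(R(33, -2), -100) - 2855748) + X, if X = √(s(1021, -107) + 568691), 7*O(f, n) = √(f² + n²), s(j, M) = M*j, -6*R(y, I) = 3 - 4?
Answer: -2855748 + 2*√114861 + √360001/42 ≈ -2.8551e+6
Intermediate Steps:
R(y, I) = ⅙ (R(y, I) = -(3 - 4)/6 = -⅙*(-1) = ⅙)
O(f, n) = √(f² + n²)/7
X = 2*√114861 (X = √(-107*1021 + 568691) = √(-109247 + 568691) = √459444 = 2*√114861 ≈ 677.82)
(O(R(33, -2), -100) - 2855748) + X = (√((⅙)² + (-100)²)/7 - 2855748) + 2*√114861 = (√(1/36 + 10000)/7 - 2855748) + 2*√114861 = (√(360001/36)/7 - 2855748) + 2*√114861 = ((√360001/6)/7 - 2855748) + 2*√114861 = (√360001/42 - 2855748) + 2*√114861 = (-2855748 + √360001/42) + 2*√114861 = -2855748 + 2*√114861 + √360001/42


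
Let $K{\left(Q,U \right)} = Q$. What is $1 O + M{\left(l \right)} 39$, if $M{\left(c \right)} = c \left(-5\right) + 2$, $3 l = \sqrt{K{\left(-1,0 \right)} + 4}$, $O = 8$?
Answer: $86 - 65 \sqrt{3} \approx -26.583$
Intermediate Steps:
$l = \frac{\sqrt{3}}{3}$ ($l = \frac{\sqrt{-1 + 4}}{3} = \frac{\sqrt{3}}{3} \approx 0.57735$)
$M{\left(c \right)} = 2 - 5 c$ ($M{\left(c \right)} = - 5 c + 2 = 2 - 5 c$)
$1 O + M{\left(l \right)} 39 = 1 \cdot 8 + \left(2 - 5 \frac{\sqrt{3}}{3}\right) 39 = 8 + \left(2 - \frac{5 \sqrt{3}}{3}\right) 39 = 8 + \left(78 - 65 \sqrt{3}\right) = 86 - 65 \sqrt{3}$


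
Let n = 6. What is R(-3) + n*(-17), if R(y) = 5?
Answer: -97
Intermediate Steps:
R(-3) + n*(-17) = 5 + 6*(-17) = 5 - 102 = -97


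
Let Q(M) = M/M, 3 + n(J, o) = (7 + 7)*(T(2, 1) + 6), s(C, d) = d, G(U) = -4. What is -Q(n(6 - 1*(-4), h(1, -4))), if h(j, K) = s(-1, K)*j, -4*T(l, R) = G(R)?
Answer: -1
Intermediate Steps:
T(l, R) = 1 (T(l, R) = -¼*(-4) = 1)
h(j, K) = K*j
n(J, o) = 95 (n(J, o) = -3 + (7 + 7)*(1 + 6) = -3 + 14*7 = -3 + 98 = 95)
Q(M) = 1
-Q(n(6 - 1*(-4), h(1, -4))) = -1*1 = -1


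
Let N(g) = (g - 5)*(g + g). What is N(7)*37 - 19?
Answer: 1017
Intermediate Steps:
N(g) = 2*g*(-5 + g) (N(g) = (-5 + g)*(2*g) = 2*g*(-5 + g))
N(7)*37 - 19 = (2*7*(-5 + 7))*37 - 19 = (2*7*2)*37 - 19 = 28*37 - 19 = 1036 - 19 = 1017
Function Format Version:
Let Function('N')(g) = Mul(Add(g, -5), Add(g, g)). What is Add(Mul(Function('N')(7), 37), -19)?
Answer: 1017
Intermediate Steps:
Function('N')(g) = Mul(2, g, Add(-5, g)) (Function('N')(g) = Mul(Add(-5, g), Mul(2, g)) = Mul(2, g, Add(-5, g)))
Add(Mul(Function('N')(7), 37), -19) = Add(Mul(Mul(2, 7, Add(-5, 7)), 37), -19) = Add(Mul(Mul(2, 7, 2), 37), -19) = Add(Mul(28, 37), -19) = Add(1036, -19) = 1017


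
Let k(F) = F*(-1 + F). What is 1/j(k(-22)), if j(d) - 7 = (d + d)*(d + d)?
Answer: 1/1024151 ≈ 9.7642e-7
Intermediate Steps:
j(d) = 7 + 4*d**2 (j(d) = 7 + (d + d)*(d + d) = 7 + (2*d)*(2*d) = 7 + 4*d**2)
1/j(k(-22)) = 1/(7 + 4*(-22*(-1 - 22))**2) = 1/(7 + 4*(-22*(-23))**2) = 1/(7 + 4*506**2) = 1/(7 + 4*256036) = 1/(7 + 1024144) = 1/1024151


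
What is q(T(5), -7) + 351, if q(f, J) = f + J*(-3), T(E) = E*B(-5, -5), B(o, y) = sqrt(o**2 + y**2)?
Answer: 372 + 25*sqrt(2) ≈ 407.36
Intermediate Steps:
T(E) = 5*E*sqrt(2) (T(E) = E*sqrt((-5)**2 + (-5)**2) = E*sqrt(25 + 25) = E*sqrt(50) = E*(5*sqrt(2)) = 5*E*sqrt(2))
q(f, J) = f - 3*J
q(T(5), -7) + 351 = (5*5*sqrt(2) - 3*(-7)) + 351 = (25*sqrt(2) + 21) + 351 = (21 + 25*sqrt(2)) + 351 = 372 + 25*sqrt(2)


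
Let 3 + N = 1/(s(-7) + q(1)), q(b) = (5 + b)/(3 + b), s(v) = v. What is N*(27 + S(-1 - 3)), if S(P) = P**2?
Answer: -1505/11 ≈ -136.82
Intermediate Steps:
q(b) = (5 + b)/(3 + b)
N = -35/11 (N = -3 + 1/(-7 + (5 + 1)/(3 + 1)) = -3 + 1/(-7 + 6/4) = -3 + 1/(-7 + (1/4)*6) = -3 + 1/(-7 + 3/2) = -3 + 1/(-11/2) = -3 - 2/11 = -35/11 ≈ -3.1818)
N*(27 + S(-1 - 3)) = -35*(27 + (-1 - 3)**2)/11 = -35*(27 + (-4)**2)/11 = -35*(27 + 16)/11 = -35/11*43 = -1505/11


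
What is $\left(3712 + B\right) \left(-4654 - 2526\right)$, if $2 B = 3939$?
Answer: $-40793170$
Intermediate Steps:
$B = \frac{3939}{2}$ ($B = \frac{1}{2} \cdot 3939 = \frac{3939}{2} \approx 1969.5$)
$\left(3712 + B\right) \left(-4654 - 2526\right) = \left(3712 + \frac{3939}{2}\right) \left(-4654 - 2526\right) = \frac{11363}{2} \left(-7180\right) = -40793170$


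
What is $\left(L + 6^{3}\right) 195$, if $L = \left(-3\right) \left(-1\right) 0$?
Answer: $42120$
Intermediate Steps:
$L = 0$ ($L = 3 \cdot 0 = 0$)
$\left(L + 6^{3}\right) 195 = \left(0 + 6^{3}\right) 195 = \left(0 + 216\right) 195 = 216 \cdot 195 = 42120$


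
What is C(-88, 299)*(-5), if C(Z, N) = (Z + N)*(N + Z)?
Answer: -222605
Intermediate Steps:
C(Z, N) = (N + Z)**2 (C(Z, N) = (N + Z)*(N + Z) = (N + Z)**2)
C(-88, 299)*(-5) = (299 - 88)**2*(-5) = 211**2*(-5) = 44521*(-5) = -222605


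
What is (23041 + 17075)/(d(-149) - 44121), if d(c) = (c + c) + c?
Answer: -3343/3714 ≈ -0.90011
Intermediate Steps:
d(c) = 3*c (d(c) = 2*c + c = 3*c)
(23041 + 17075)/(d(-149) - 44121) = (23041 + 17075)/(3*(-149) - 44121) = 40116/(-447 - 44121) = 40116/(-44568) = 40116*(-1/44568) = -3343/3714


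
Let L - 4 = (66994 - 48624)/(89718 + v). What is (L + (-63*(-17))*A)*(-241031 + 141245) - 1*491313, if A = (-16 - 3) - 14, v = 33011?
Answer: 432721737969969/122729 ≈ 3.5258e+9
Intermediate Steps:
A = -33 (A = -19 - 14 = -33)
L = 509286/122729 (L = 4 + (66994 - 48624)/(89718 + 33011) = 4 + 18370/122729 = 509286/122729 ≈ 4.1497)
(L + (-63*(-17))*A)*(-241031 + 141245) - 1*491313 = (509286/122729 - 63*(-17)*(-33))*(-241031 + 141245) - 1*491313 = (509286/122729 + 1071*(-33))*(-99786) - 491313 = (509286/122729 - 35343)*(-99786) - 491313 = -4337101761/122729*(-99786) - 491313 = 432782036323146/122729 - 491313 = 432721737969969/122729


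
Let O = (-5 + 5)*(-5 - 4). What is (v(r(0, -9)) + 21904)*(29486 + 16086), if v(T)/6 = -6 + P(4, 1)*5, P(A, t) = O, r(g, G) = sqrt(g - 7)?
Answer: 996568496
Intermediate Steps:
r(g, G) = sqrt(-7 + g)
O = 0 (O = 0*(-9) = 0)
P(A, t) = 0
v(T) = -36 (v(T) = 6*(-6 + 0*5) = 6*(-6 + 0) = 6*(-6) = -36)
(v(r(0, -9)) + 21904)*(29486 + 16086) = (-36 + 21904)*(29486 + 16086) = 21868*45572 = 996568496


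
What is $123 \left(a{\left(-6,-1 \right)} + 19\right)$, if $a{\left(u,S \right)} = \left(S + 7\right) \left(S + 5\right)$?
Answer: $5289$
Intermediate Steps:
$a{\left(u,S \right)} = \left(5 + S\right) \left(7 + S\right)$ ($a{\left(u,S \right)} = \left(7 + S\right) \left(5 + S\right) = \left(5 + S\right) \left(7 + S\right)$)
$123 \left(a{\left(-6,-1 \right)} + 19\right) = 123 \left(\left(35 + \left(-1\right)^{2} + 12 \left(-1\right)\right) + 19\right) = 123 \left(\left(35 + 1 - 12\right) + 19\right) = 123 \left(24 + 19\right) = 123 \cdot 43 = 5289$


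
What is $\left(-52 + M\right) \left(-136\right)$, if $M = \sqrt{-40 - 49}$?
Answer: $7072 - 136 i \sqrt{89} \approx 7072.0 - 1283.0 i$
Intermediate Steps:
$M = i \sqrt{89}$ ($M = \sqrt{-89} = i \sqrt{89} \approx 9.434 i$)
$\left(-52 + M\right) \left(-136\right) = \left(-52 + i \sqrt{89}\right) \left(-136\right) = 7072 - 136 i \sqrt{89}$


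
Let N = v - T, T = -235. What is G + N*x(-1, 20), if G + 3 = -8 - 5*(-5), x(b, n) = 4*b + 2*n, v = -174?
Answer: 2210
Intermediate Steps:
x(b, n) = 2*n + 4*b
N = 61 (N = -174 - 1*(-235) = -174 + 235 = 61)
G = 14 (G = -3 + (-8 - 5*(-5)) = -3 + (-8 + 25) = -3 + 17 = 14)
G + N*x(-1, 20) = 14 + 61*(2*20 + 4*(-1)) = 14 + 61*(40 - 4) = 14 + 61*36 = 14 + 2196 = 2210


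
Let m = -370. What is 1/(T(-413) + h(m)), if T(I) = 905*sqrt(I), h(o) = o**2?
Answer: 5476/763194693 - 181*I*sqrt(413)/3815973465 ≈ 7.1751e-6 - 9.6394e-7*I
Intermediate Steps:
1/(T(-413) + h(m)) = 1/(905*sqrt(-413) + (-370)**2) = 1/(905*(I*sqrt(413)) + 136900) = 1/(905*I*sqrt(413) + 136900) = 1/(136900 + 905*I*sqrt(413))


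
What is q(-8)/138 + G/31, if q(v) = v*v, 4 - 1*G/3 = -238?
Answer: 51086/2139 ≈ 23.883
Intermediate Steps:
G = 726 (G = 12 - 3*(-238) = 12 + 714 = 726)
q(v) = v²
q(-8)/138 + G/31 = (-8)²/138 + 726/31 = 64*(1/138) + 726*(1/31) = 32/69 + 726/31 = 51086/2139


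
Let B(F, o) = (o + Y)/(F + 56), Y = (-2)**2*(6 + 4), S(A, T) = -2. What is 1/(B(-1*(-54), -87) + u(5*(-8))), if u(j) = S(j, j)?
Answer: -110/267 ≈ -0.41198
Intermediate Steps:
u(j) = -2
Y = 40 (Y = 4*10 = 40)
B(F, o) = (40 + o)/(56 + F) (B(F, o) = (o + 40)/(F + 56) = (40 + o)/(56 + F))
1/(B(-1*(-54), -87) + u(5*(-8))) = 1/((40 - 87)/(56 - 1*(-54)) - 2) = 1/(-47/(56 + 54) - 2) = 1/(-47/110 - 2) = 1/(-267/110) = -110/267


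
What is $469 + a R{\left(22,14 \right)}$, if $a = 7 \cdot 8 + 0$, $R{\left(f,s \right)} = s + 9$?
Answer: $1757$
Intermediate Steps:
$R{\left(f,s \right)} = 9 + s$
$a = 56$ ($a = 56 + 0 = 56$)
$469 + a R{\left(22,14 \right)} = 469 + 56 \left(9 + 14\right) = 469 + 56 \cdot 23 = 469 + 1288 = 1757$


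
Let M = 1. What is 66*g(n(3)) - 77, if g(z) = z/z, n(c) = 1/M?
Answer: -11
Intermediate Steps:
n(c) = 1 (n(c) = 1/1 = 1)
g(z) = 1
66*g(n(3)) - 77 = 66*1 - 77 = 66 - 77 = -11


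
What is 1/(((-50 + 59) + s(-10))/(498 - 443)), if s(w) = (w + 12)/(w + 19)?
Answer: 495/83 ≈ 5.9639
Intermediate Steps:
s(w) = (12 + w)/(19 + w)
1/(((-50 + 59) + s(-10))/(498 - 443)) = 1/(((-50 + 59) + (12 - 10)/(19 - 10))/(498 - 443)) = 1/((9 + 2/9)/55) = 1/((9 + (1/9)*2)*(1/55)) = 1/((9 + 2/9)*(1/55)) = 1/((83/9)*(1/55)) = 1/(83/495) = 495/83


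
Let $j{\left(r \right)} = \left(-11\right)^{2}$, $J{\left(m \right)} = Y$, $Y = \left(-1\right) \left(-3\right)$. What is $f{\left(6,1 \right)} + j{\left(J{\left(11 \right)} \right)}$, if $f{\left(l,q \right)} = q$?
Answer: $122$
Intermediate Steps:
$Y = 3$
$J{\left(m \right)} = 3$
$j{\left(r \right)} = 121$
$f{\left(6,1 \right)} + j{\left(J{\left(11 \right)} \right)} = 1 + 121 = 122$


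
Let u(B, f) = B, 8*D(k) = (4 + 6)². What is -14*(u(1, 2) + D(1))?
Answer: -189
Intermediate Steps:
D(k) = 25/2 (D(k) = (4 + 6)²/8 = (⅛)*10² = (⅛)*100 = 25/2)
-14*(u(1, 2) + D(1)) = -14*(1 + 25/2) = -14*27/2 = -189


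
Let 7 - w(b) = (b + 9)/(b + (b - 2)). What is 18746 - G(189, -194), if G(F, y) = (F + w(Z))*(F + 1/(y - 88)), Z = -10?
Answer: -37821061/2068 ≈ -18289.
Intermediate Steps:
w(b) = 7 - (9 + b)/(-2 + 2*b) (w(b) = 7 - (b + 9)/(b + (b - 2)) = 7 - (9 + b)/(b + (-2 + b)) = 7 - (9 + b)/(-2 + 2*b))
G(F, y) = (153/22 + F)*(F + 1/(-88 + y)) (G(F, y) = (F + (-23 + 13*(-10))/(2*(-1 - 10)))*(F + 1/(y - 88)) = (F + (½)*(-23 - 130)/(-11))*(F + 1/(-88 + y)) = (F + (½)*(-1/11)*(-153))*(F + 1/(-88 + y)) = (F + 153/22)*(F + 1/(-88 + y)) = (153/22 + F)*(F + 1/(-88 + y)))
18746 - G(189, -194) = 18746 - (153 - 13442*189 - 1936*189² + 22*(-194)*189² + 153*189*(-194))/(22*(-88 - 194)) = 18746 - (153 - 2540538 - 1936*35721 + 22*(-194)*35721 - 5609898)/(22*(-282)) = 18746 - (-1)*(153 - 2540538 - 69155856 - 152457228 - 5609898)/(22*282) = 18746 - (-1)*(-229763367)/(22*282) = 18746 - 1*76587789/2068 = 18746 - 76587789/2068 = -37821061/2068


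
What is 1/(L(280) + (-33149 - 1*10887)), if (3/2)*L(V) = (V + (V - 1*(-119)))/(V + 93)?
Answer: -1119/49274926 ≈ -2.2709e-5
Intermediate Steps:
L(V) = 2*(119 + 2*V)/(3*(93 + V)) (L(V) = 2*((V + (V - 1*(-119)))/(V + 93))/3 = 2*((V + (V + 119))/(93 + V))/3 = 2*((V + (119 + V))/(93 + V))/3 = 2*((119 + 2*V)/(93 + V))/3 = 2*(119 + 2*V)/(3*(93 + V)))
1/(L(280) + (-33149 - 1*10887)) = 1/(2*(119 + 2*280)/(3*(93 + 280)) + (-33149 - 1*10887)) = 1/((2/3)*(119 + 560)/373 + (-33149 - 10887)) = 1/((2/3)*(1/373)*679 - 44036) = 1/(1358/1119 - 44036) = 1/(-49274926/1119) = -1119/49274926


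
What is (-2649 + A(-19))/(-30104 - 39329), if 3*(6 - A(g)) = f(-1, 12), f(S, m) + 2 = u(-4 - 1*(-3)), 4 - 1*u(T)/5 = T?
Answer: 1136/29757 ≈ 0.038176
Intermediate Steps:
u(T) = 20 - 5*T
f(S, m) = 23 (f(S, m) = -2 + (20 - 5*(-4 - 1*(-3))) = -2 + (20 - 5*(-4 + 3)) = -2 + (20 - 5*(-1)) = -2 + (20 + 5) = -2 + 25 = 23)
A(g) = -5/3 (A(g) = 6 - 1/3*23 = 6 - 23/3 = -5/3)
(-2649 + A(-19))/(-30104 - 39329) = (-2649 - 5/3)/(-30104 - 39329) = -7952/3/(-69433) = -7952/3*(-1/69433) = 1136/29757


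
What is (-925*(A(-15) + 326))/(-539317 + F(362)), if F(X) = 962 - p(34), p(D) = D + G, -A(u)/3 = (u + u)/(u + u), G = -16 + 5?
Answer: 298775/538378 ≈ 0.55495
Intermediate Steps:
G = -11
A(u) = -3 (A(u) = -3*(u + u)/(u + u) = -3*2*u/(2*u) = -3*2*u*1/(2*u) = -3*1 = -3)
p(D) = -11 + D (p(D) = D - 11 = -11 + D)
F(X) = 939 (F(X) = 962 - (-11 + 34) = 962 - 1*23 = 962 - 23 = 939)
(-925*(A(-15) + 326))/(-539317 + F(362)) = (-925*(-3 + 326))/(-539317 + 939) = -925*323/(-538378) = -298775*(-1/538378) = 298775/538378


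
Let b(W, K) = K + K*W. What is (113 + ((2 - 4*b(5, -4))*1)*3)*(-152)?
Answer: -61864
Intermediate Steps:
(113 + ((2 - 4*b(5, -4))*1)*3)*(-152) = (113 + ((2 - (-16)*(1 + 5))*1)*3)*(-152) = (113 + ((2 - (-16)*6)*1)*3)*(-152) = (113 + ((2 - 4*(-24))*1)*3)*(-152) = (113 + ((2 + 96)*1)*3)*(-152) = (113 + (98*1)*3)*(-152) = (113 + 98*3)*(-152) = (113 + 294)*(-152) = 407*(-152) = -61864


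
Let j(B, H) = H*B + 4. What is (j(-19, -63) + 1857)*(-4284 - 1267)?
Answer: -16974958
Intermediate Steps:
j(B, H) = 4 + B*H (j(B, H) = B*H + 4 = 4 + B*H)
(j(-19, -63) + 1857)*(-4284 - 1267) = ((4 - 19*(-63)) + 1857)*(-4284 - 1267) = ((4 + 1197) + 1857)*(-5551) = (1201 + 1857)*(-5551) = 3058*(-5551) = -16974958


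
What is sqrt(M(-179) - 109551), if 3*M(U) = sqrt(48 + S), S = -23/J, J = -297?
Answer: sqrt(-1073709351 + 33*sqrt(471207))/99 ≈ 330.98*I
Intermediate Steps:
S = 23/297 (S = -23/(-297) = -23*(-1/297) = 23/297 ≈ 0.077441)
M(U) = sqrt(471207)/297 (M(U) = sqrt(48 + 23/297)/3 = sqrt(14279/297)/3 = (sqrt(471207)/99)/3 = sqrt(471207)/297)
sqrt(M(-179) - 109551) = sqrt(sqrt(471207)/297 - 109551) = sqrt(-109551 + sqrt(471207)/297)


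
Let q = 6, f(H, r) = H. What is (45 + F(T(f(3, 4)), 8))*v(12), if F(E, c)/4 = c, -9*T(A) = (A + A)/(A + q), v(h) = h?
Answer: 924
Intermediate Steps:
T(A) = -2*A/(9*(6 + A)) (T(A) = -(A + A)/(9*(A + 6)) = -2*A/(9*(6 + A)))
F(E, c) = 4*c
(45 + F(T(f(3, 4)), 8))*v(12) = (45 + 4*8)*12 = (45 + 32)*12 = 77*12 = 924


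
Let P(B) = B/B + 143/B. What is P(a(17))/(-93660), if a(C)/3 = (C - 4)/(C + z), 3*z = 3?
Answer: -67/93660 ≈ -0.00071535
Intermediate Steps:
z = 1 (z = (1/3)*3 = 1)
a(C) = 3*(-4 + C)/(1 + C) (a(C) = 3*((C - 4)/(C + 1)) = 3*((-4 + C)/(1 + C)) = 3*(-4 + C)/(1 + C))
P(B) = 1 + 143/B
P(a(17))/(-93660) = ((143 + 3*(-4 + 17)/(1 + 17))/((3*(-4 + 17)/(1 + 17))))/(-93660) = ((143 + 3*13/18)/((3*13/18)))*(-1/93660) = ((143 + 3*(1/18)*13)/((3*(1/18)*13)))*(-1/93660) = ((143 + 13/6)/(13/6))*(-1/93660) = ((6/13)*(871/6))*(-1/93660) = 67*(-1/93660) = -67/93660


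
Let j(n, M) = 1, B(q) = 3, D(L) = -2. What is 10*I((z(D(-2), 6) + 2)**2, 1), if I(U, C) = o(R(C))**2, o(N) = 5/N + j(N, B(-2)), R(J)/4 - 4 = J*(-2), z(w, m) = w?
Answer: 845/32 ≈ 26.406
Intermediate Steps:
R(J) = 16 - 8*J (R(J) = 16 + 4*(J*(-2)) = 16 + 4*(-2*J) = 16 - 8*J)
o(N) = 1 + 5/N (o(N) = 5/N + 1 = 1 + 5/N)
I(U, C) = (21 - 8*C)**2/(16 - 8*C)**2 (I(U, C) = ((5 + (16 - 8*C))/(16 - 8*C))**2 = ((21 - 8*C)/(16 - 8*C))**2 = (21 - 8*C)**2/(16 - 8*C)**2)
10*I((z(D(-2), 6) + 2)**2, 1) = 10*((-21 + 8*1)**2/(64*(-2 + 1)**2)) = 10*((1/64)*(-21 + 8)**2/(-1)**2) = 10*((1/64)*(-13)**2*1) = 10*((1/64)*169*1) = 10*(169/64) = 845/32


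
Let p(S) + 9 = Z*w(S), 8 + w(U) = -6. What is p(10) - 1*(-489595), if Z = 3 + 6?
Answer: 489460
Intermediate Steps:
w(U) = -14 (w(U) = -8 - 6 = -14)
Z = 9
p(S) = -135 (p(S) = -9 + 9*(-14) = -9 - 126 = -135)
p(10) - 1*(-489595) = -135 - 1*(-489595) = -135 + 489595 = 489460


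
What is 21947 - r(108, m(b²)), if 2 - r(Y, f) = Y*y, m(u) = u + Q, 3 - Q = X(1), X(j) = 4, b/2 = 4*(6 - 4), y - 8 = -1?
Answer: 22701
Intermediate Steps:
y = 7 (y = 8 - 1 = 7)
b = 16 (b = 2*(4*(6 - 4)) = 2*(4*2) = 2*8 = 16)
Q = -1 (Q = 3 - 1*4 = 3 - 4 = -1)
m(u) = -1 + u (m(u) = u - 1 = -1 + u)
r(Y, f) = 2 - 7*Y (r(Y, f) = 2 - Y*7 = 2 - 7*Y)
21947 - r(108, m(b²)) = 21947 - (2 - 7*108) = 21947 - (2 - 756) = 21947 - 1*(-754) = 21947 + 754 = 22701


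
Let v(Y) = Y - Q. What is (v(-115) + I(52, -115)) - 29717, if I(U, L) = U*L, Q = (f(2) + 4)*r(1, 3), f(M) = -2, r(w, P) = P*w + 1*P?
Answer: -35824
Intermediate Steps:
r(w, P) = P + P*w (r(w, P) = P*w + P = P + P*w)
Q = 12 (Q = (-2 + 4)*(3*(1 + 1)) = 2*(3*2) = 2*6 = 12)
v(Y) = -12 + Y (v(Y) = Y - 1*12 = Y - 12 = -12 + Y)
I(U, L) = L*U
(v(-115) + I(52, -115)) - 29717 = ((-12 - 115) - 115*52) - 29717 = (-127 - 5980) - 29717 = -6107 - 29717 = -35824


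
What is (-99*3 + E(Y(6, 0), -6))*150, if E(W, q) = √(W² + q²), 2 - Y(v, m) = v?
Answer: -44550 + 300*√13 ≈ -43468.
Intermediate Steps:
Y(v, m) = 2 - v
(-99*3 + E(Y(6, 0), -6))*150 = (-99*3 + √((2 - 1*6)² + (-6)²))*150 = (-297 + √((2 - 6)² + 36))*150 = (-297 + √((-4)² + 36))*150 = (-297 + √(16 + 36))*150 = (-297 + √52)*150 = (-297 + 2*√13)*150 = -44550 + 300*√13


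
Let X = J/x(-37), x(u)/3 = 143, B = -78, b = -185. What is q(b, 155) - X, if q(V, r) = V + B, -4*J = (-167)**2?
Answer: -423419/1716 ≈ -246.75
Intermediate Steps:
x(u) = 429 (x(u) = 3*143 = 429)
J = -27889/4 (J = -1/4*(-167)**2 = -1/4*27889 = -27889/4 ≈ -6972.3)
q(V, r) = -78 + V (q(V, r) = V - 78 = -78 + V)
X = -27889/1716 (X = -27889/4/429 = -27889/4*1/429 = -27889/1716 ≈ -16.252)
q(b, 155) - X = (-78 - 185) - 1*(-27889/1716) = -263 + 27889/1716 = -423419/1716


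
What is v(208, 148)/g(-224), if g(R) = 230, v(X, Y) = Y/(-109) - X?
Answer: -2282/2507 ≈ -0.91025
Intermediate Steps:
v(X, Y) = -X - Y/109 (v(X, Y) = Y*(-1/109) - X = -Y/109 - X = -X - Y/109)
v(208, 148)/g(-224) = (-1*208 - 1/109*148)/230 = (-208 - 148/109)*(1/230) = -22820/109*1/230 = -2282/2507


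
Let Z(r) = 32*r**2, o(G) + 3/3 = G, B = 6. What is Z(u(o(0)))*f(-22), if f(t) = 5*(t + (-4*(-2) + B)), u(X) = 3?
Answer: -11520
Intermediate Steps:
o(G) = -1 + G
f(t) = 70 + 5*t (f(t) = 5*(t + (-4*(-2) + 6)) = 5*(t + (8 + 6)) = 5*(t + 14) = 5*(14 + t) = 70 + 5*t)
Z(u(o(0)))*f(-22) = (32*3**2)*(70 + 5*(-22)) = (32*9)*(70 - 110) = 288*(-40) = -11520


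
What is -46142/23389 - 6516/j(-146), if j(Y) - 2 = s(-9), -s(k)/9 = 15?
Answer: 7698202/163723 ≈ 47.020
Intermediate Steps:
s(k) = -135 (s(k) = -9*15 = -135)
j(Y) = -133 (j(Y) = 2 - 135 = -133)
-46142/23389 - 6516/j(-146) = -46142/23389 - 6516/(-133) = -46142*1/23389 - 6516*(-1/133) = -46142/23389 + 6516/133 = 7698202/163723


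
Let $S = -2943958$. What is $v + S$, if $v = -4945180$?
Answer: $-7889138$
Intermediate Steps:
$v + S = -4945180 - 2943958 = -7889138$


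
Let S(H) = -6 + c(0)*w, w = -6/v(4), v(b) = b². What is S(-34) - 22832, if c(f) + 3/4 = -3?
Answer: -730771/32 ≈ -22837.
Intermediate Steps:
c(f) = -15/4 (c(f) = -¾ - 3 = -15/4)
w = -3/8 (w = -6/(4²) = -6/16 = -6*1/16 = -3/8 ≈ -0.37500)
S(H) = -147/32 (S(H) = -6 - 15/4*(-3/8) = -6 + 45/32 = -147/32)
S(-34) - 22832 = -147/32 - 22832 = -730771/32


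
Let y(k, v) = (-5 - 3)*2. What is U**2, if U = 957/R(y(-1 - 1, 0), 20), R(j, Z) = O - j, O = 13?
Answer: 1089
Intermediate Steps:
y(k, v) = -16 (y(k, v) = -8*2 = -16)
R(j, Z) = 13 - j
U = 33 (U = 957/(13 - 1*(-16)) = 957/(13 + 16) = 957/29 = 957*(1/29) = 33)
U**2 = 33**2 = 1089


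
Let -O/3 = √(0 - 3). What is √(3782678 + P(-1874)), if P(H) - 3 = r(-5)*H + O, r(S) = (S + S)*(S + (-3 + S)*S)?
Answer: √(4438581 - 3*I*√3) ≈ 2106.8 - 0.e-3*I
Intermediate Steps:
O = -3*I*√3 (O = -3*√(0 - 3) = -3*I*√3 ≈ -5.1962*I)
r(S) = 2*S*(S + S*(-3 + S)) (r(S) = (2*S)*(S + S*(-3 + S)) = 2*S*(S + S*(-3 + S)))
P(H) = 3 - 350*H - 3*I*√3 (P(H) = 3 + ((2*(-5)²*(-2 - 5))*H - 3*I*√3) = 3 + ((2*25*(-7))*H - 3*I*√3) = 3 + (-350*H - 3*I*√3) = 3 - 350*H - 3*I*√3)
√(3782678 + P(-1874)) = √(3782678 + (3 - 350*(-1874) - 3*I*√3)) = √(3782678 + (3 + 655900 - 3*I*√3)) = √(3782678 + (655903 - 3*I*√3)) = √(4438581 - 3*I*√3)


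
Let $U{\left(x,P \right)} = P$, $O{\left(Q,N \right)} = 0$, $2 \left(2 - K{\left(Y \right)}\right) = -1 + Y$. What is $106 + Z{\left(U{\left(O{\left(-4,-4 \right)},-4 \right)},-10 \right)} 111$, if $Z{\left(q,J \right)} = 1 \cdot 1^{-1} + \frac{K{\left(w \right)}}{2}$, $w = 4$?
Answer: $\frac{979}{4} \approx 244.75$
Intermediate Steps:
$K{\left(Y \right)} = \frac{5}{2} - \frac{Y}{2}$ ($K{\left(Y \right)} = 2 - \frac{-1 + Y}{2} = 2 - \left(- \frac{1}{2} + \frac{Y}{2}\right) = \frac{5}{2} - \frac{Y}{2}$)
$Z{\left(q,J \right)} = \frac{5}{4}$ ($Z{\left(q,J \right)} = 1 \cdot 1^{-1} + \frac{\frac{5}{2} - 2}{2} = 1 \cdot 1 + \left(\frac{5}{2} - 2\right) \frac{1}{2} = 1 + \frac{1}{2} \cdot \frac{1}{2} = 1 + \frac{1}{4} = \frac{5}{4}$)
$106 + Z{\left(U{\left(O{\left(-4,-4 \right)},-4 \right)},-10 \right)} 111 = 106 + \frac{5}{4} \cdot 111 = 106 + \frac{555}{4} = \frac{979}{4}$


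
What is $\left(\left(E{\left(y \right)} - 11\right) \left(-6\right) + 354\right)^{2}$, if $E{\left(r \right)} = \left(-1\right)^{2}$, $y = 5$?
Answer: $171396$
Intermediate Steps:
$E{\left(r \right)} = 1$
$\left(\left(E{\left(y \right)} - 11\right) \left(-6\right) + 354\right)^{2} = \left(\left(1 - 11\right) \left(-6\right) + 354\right)^{2} = \left(\left(-10\right) \left(-6\right) + 354\right)^{2} = \left(60 + 354\right)^{2} = 414^{2} = 171396$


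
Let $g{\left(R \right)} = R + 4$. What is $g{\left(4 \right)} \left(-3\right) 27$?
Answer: $-648$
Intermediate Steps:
$g{\left(R \right)} = 4 + R$
$g{\left(4 \right)} \left(-3\right) 27 = \left(4 + 4\right) \left(-3\right) 27 = 8 \left(-3\right) 27 = \left(-24\right) 27 = -648$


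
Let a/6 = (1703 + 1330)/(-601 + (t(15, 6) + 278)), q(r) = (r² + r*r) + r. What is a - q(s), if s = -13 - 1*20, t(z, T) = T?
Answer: -698163/317 ≈ -2202.4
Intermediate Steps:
s = -33 (s = -13 - 20 = -33)
q(r) = r + 2*r² (q(r) = (r² + r²) + r = 2*r² + r = r + 2*r²)
a = -18198/317 (a = 6*((1703 + 1330)/(-601 + (6 + 278))) = 6*(3033/(-601 + 284)) = 6*(3033/(-317)) = 6*(3033*(-1/317)) = 6*(-3033/317) = -18198/317 ≈ -57.407)
a - q(s) = -18198/317 - (-33)*(1 + 2*(-33)) = -18198/317 - (-33)*(1 - 66) = -18198/317 - (-33)*(-65) = -18198/317 - 1*2145 = -18198/317 - 2145 = -698163/317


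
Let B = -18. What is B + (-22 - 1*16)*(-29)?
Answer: 1084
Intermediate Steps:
B + (-22 - 1*16)*(-29) = -18 + (-22 - 1*16)*(-29) = -18 + (-22 - 16)*(-29) = -18 - 38*(-29) = -18 + 1102 = 1084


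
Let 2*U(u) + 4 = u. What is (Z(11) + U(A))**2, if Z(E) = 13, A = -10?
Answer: 36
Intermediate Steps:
U(u) = -2 + u/2
(Z(11) + U(A))**2 = (13 + (-2 + (1/2)*(-10)))**2 = (13 + (-2 - 5))**2 = (13 - 7)**2 = 6**2 = 36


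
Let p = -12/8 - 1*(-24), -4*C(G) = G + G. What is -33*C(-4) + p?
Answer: -87/2 ≈ -43.500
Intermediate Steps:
C(G) = -G/2 (C(G) = -(G + G)/4 = -G/2)
p = 45/2 (p = -12*⅛ + 24 = -3/2 + 24 = 45/2 ≈ 22.500)
-33*C(-4) + p = -(-33)*(-4)/2 + 45/2 = -33*2 + 45/2 = -66 + 45/2 = -87/2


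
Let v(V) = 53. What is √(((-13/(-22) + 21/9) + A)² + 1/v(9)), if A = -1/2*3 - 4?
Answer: √20352742/1749 ≈ 2.5794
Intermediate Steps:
A = -11/2 (A = -1*½*3 - 4 = -½*3 - 4 = -3/2 - 4 = -11/2 ≈ -5.5000)
√(((-13/(-22) + 21/9) + A)² + 1/v(9)) = √(((-13/(-22) + 21/9) - 11/2)² + 1/53) = √(((-13*(-1/22) + 21*(⅑)) - 11/2)² + 1/53) = √(((13/22 + 7/3) - 11/2)² + 1/53) = √((193/66 - 11/2)² + 1/53) = √((-85/33)² + 1/53) = √(7225/1089 + 1/53) = √(384014/57717) = √20352742/1749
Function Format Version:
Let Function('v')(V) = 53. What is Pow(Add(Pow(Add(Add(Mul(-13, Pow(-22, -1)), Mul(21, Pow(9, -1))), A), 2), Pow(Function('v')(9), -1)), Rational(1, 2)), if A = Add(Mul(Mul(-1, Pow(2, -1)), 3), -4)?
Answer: Mul(Rational(1, 1749), Pow(20352742, Rational(1, 2))) ≈ 2.5794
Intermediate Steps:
A = Rational(-11, 2) (A = Add(Mul(Mul(-1, Rational(1, 2)), 3), -4) = Add(Mul(Rational(-1, 2), 3), -4) = Add(Rational(-3, 2), -4) = Rational(-11, 2) ≈ -5.5000)
Pow(Add(Pow(Add(Add(Mul(-13, Pow(-22, -1)), Mul(21, Pow(9, -1))), A), 2), Pow(Function('v')(9), -1)), Rational(1, 2)) = Pow(Add(Pow(Add(Add(Mul(-13, Pow(-22, -1)), Mul(21, Pow(9, -1))), Rational(-11, 2)), 2), Pow(53, -1)), Rational(1, 2)) = Pow(Add(Pow(Add(Add(Mul(-13, Rational(-1, 22)), Mul(21, Rational(1, 9))), Rational(-11, 2)), 2), Rational(1, 53)), Rational(1, 2)) = Pow(Add(Pow(Add(Add(Rational(13, 22), Rational(7, 3)), Rational(-11, 2)), 2), Rational(1, 53)), Rational(1, 2)) = Pow(Add(Pow(Add(Rational(193, 66), Rational(-11, 2)), 2), Rational(1, 53)), Rational(1, 2)) = Pow(Add(Pow(Rational(-85, 33), 2), Rational(1, 53)), Rational(1, 2)) = Pow(Add(Rational(7225, 1089), Rational(1, 53)), Rational(1, 2)) = Pow(Rational(384014, 57717), Rational(1, 2)) = Mul(Rational(1, 1749), Pow(20352742, Rational(1, 2)))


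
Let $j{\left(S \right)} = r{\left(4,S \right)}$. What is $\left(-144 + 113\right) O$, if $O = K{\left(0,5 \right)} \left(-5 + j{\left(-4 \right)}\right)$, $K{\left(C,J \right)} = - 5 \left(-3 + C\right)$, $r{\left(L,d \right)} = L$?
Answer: $465$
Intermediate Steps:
$K{\left(C,J \right)} = 15 - 5 C$
$j{\left(S \right)} = 4$
$O = -15$ ($O = \left(15 - 0\right) \left(-5 + 4\right) = \left(15 + 0\right) \left(-1\right) = 15 \left(-1\right) = -15$)
$\left(-144 + 113\right) O = \left(-144 + 113\right) \left(-15\right) = \left(-31\right) \left(-15\right) = 465$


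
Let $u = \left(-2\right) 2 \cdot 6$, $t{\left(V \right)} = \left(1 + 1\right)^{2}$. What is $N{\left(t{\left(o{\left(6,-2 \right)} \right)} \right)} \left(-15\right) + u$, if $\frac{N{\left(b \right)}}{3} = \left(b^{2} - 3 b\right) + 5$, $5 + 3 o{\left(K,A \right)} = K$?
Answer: $-429$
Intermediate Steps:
$o{\left(K,A \right)} = - \frac{5}{3} + \frac{K}{3}$
$t{\left(V \right)} = 4$ ($t{\left(V \right)} = 2^{2} = 4$)
$N{\left(b \right)} = 15 - 9 b + 3 b^{2}$ ($N{\left(b \right)} = 3 \left(\left(b^{2} - 3 b\right) + 5\right) = 3 \left(5 + b^{2} - 3 b\right) = 15 - 9 b + 3 b^{2}$)
$u = -24$ ($u = \left(-4\right) 6 = -24$)
$N{\left(t{\left(o{\left(6,-2 \right)} \right)} \right)} \left(-15\right) + u = \left(15 - 36 + 3 \cdot 4^{2}\right) \left(-15\right) - 24 = \left(15 - 36 + 3 \cdot 16\right) \left(-15\right) - 24 = \left(15 - 36 + 48\right) \left(-15\right) - 24 = 27 \left(-15\right) - 24 = -405 - 24 = -429$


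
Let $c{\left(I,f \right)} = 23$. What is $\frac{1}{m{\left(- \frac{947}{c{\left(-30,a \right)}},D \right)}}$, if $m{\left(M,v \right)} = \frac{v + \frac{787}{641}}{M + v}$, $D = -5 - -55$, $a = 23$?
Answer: $\frac{18589}{107893} \approx 0.17229$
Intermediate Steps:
$D = 50$ ($D = -5 + 55 = 50$)
$m{\left(M,v \right)} = \frac{\frac{787}{641} + v}{M + v}$ ($m{\left(M,v \right)} = \frac{v + 787 \cdot \frac{1}{641}}{M + v} = \frac{v + \frac{787}{641}}{M + v} = \frac{\frac{787}{641} + v}{M + v}$)
$\frac{1}{m{\left(- \frac{947}{c{\left(-30,a \right)}},D \right)}} = \frac{1}{\frac{1}{- \frac{947}{23} + 50} \left(\frac{787}{641} + 50\right)} = \frac{1}{\frac{1}{\left(-947\right) \frac{1}{23} + 50} \cdot \frac{32837}{641}} = \frac{1}{\frac{1}{- \frac{947}{23} + 50} \cdot \frac{32837}{641}} = \frac{1}{\frac{1}{\frac{203}{23}} \cdot \frac{32837}{641}} = \frac{1}{\frac{23}{203} \cdot \frac{32837}{641}} = \frac{1}{\frac{107893}{18589}} = \frac{18589}{107893}$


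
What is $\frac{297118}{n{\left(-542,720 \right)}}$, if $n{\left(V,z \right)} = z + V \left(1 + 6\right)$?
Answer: $- \frac{2803}{29} \approx -96.655$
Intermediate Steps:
$n{\left(V,z \right)} = z + 7 V$ ($n{\left(V,z \right)} = z + V 7 = z + 7 V$)
$\frac{297118}{n{\left(-542,720 \right)}} = \frac{297118}{720 + 7 \left(-542\right)} = \frac{297118}{720 - 3794} = \frac{297118}{-3074} = 297118 \left(- \frac{1}{3074}\right) = - \frac{2803}{29}$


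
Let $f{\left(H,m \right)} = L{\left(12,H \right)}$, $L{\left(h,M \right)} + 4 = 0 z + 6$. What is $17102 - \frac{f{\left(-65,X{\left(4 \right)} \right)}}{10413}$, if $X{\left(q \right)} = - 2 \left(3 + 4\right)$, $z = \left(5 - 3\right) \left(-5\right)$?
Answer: $\frac{178083124}{10413} \approx 17102.0$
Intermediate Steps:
$z = -10$ ($z = 2 \left(-5\right) = -10$)
$L{\left(h,M \right)} = 2$ ($L{\left(h,M \right)} = -4 + \left(0 \left(-10\right) + 6\right) = -4 + \left(0 + 6\right) = -4 + 6 = 2$)
$X{\left(q \right)} = -14$ ($X{\left(q \right)} = \left(-2\right) 7 = -14$)
$f{\left(H,m \right)} = 2$
$17102 - \frac{f{\left(-65,X{\left(4 \right)} \right)}}{10413} = 17102 - \frac{2}{10413} = \frac{178083124}{10413}$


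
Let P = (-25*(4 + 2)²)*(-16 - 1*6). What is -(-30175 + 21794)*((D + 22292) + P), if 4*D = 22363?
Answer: 1598516511/4 ≈ 3.9963e+8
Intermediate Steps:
D = 22363/4 (D = (¼)*22363 = 22363/4 ≈ 5590.8)
P = 19800 (P = (-25*6²)*(-16 - 6) = -25*36*(-22) = -900*(-22) = 19800)
-(-30175 + 21794)*((D + 22292) + P) = -(-30175 + 21794)*((22363/4 + 22292) + 19800) = -(-8381)*(111531/4 + 19800) = -(-8381)*190731/4 = -1*(-1598516511/4) = 1598516511/4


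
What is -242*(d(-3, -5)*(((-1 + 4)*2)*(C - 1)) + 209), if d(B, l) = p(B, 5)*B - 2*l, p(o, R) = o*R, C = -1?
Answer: 109142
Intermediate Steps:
p(o, R) = R*o
d(B, l) = -2*l + 5*B² (d(B, l) = (5*B)*B - 2*l = 5*B² - 2*l = -2*l + 5*B²)
-242*(d(-3, -5)*(((-1 + 4)*2)*(C - 1)) + 209) = -242*((-2*(-5) + 5*(-3)²)*(((-1 + 4)*2)*(-1 - 1)) + 209) = -242*((10 + 5*9)*((3*2)*(-2)) + 209) = -242*((10 + 45)*(6*(-2)) + 209) = -242*(55*(-12) + 209) = -242*(-660 + 209) = -242*(-451) = 109142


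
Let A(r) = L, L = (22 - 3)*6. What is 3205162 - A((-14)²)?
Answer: 3205048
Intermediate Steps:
L = 114 (L = 19*6 = 114)
A(r) = 114
3205162 - A((-14)²) = 3205162 - 1*114 = 3205162 - 114 = 3205048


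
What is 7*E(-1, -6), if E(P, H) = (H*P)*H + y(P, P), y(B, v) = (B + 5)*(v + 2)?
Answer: -224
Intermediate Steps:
y(B, v) = (2 + v)*(5 + B) (y(B, v) = (5 + B)*(2 + v) = (2 + v)*(5 + B))
E(P, H) = 10 + P**2 + 7*P + P*H**2 (E(P, H) = (H*P)*H + (10 + 2*P + 5*P + P*P) = P*H**2 + (10 + 2*P + 5*P + P**2) = P*H**2 + (10 + P**2 + 7*P) = 10 + P**2 + 7*P + P*H**2)
7*E(-1, -6) = 7*(10 + (-1)**2 + 7*(-1) - 1*(-6)**2) = 7*(10 + 1 - 7 - 1*36) = 7*(10 + 1 - 7 - 36) = 7*(-32) = -224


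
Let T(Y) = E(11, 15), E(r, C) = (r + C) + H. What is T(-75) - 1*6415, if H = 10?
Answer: -6379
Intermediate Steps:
E(r, C) = 10 + C + r (E(r, C) = (r + C) + 10 = (C + r) + 10 = 10 + C + r)
T(Y) = 36 (T(Y) = 10 + 15 + 11 = 36)
T(-75) - 1*6415 = 36 - 1*6415 = 36 - 6415 = -6379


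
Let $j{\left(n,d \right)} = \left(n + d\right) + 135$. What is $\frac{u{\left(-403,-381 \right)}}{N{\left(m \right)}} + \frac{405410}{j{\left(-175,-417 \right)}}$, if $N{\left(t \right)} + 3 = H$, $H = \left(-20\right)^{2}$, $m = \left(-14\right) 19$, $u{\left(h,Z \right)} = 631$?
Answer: $- \frac{160659403}{181429} \approx -885.52$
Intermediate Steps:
$m = -266$
$j{\left(n,d \right)} = 135 + d + n$ ($j{\left(n,d \right)} = \left(d + n\right) + 135 = 135 + d + n$)
$H = 400$
$N{\left(t \right)} = 397$ ($N{\left(t \right)} = -3 + 400 = 397$)
$\frac{u{\left(-403,-381 \right)}}{N{\left(m \right)}} + \frac{405410}{j{\left(-175,-417 \right)}} = \frac{631}{397} + \frac{405410}{135 - 417 - 175} = 631 \cdot \frac{1}{397} + \frac{405410}{-457} = \frac{631}{397} + 405410 \left(- \frac{1}{457}\right) = \frac{631}{397} - \frac{405410}{457} = - \frac{160659403}{181429}$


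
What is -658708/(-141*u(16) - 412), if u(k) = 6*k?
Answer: 164677/3487 ≈ 47.226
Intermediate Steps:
-658708/(-141*u(16) - 412) = -658708/(-846*16 - 412) = -658708/(-141*96 - 412) = -658708/(-13536 - 412) = -658708/(-13948) = -658708*(-1/13948) = 164677/3487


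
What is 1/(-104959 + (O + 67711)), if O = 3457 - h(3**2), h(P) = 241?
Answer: -1/34032 ≈ -2.9384e-5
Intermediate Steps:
O = 3216 (O = 3457 - 1*241 = 3457 - 241 = 3216)
1/(-104959 + (O + 67711)) = 1/(-104959 + (3216 + 67711)) = 1/(-104959 + 70927) = 1/(-34032) = -1/34032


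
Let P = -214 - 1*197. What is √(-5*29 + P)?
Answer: 2*I*√139 ≈ 23.58*I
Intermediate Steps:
P = -411 (P = -214 - 197 = -411)
√(-5*29 + P) = √(-5*29 - 411) = √(-145 - 411) = √(-556) = 2*I*√139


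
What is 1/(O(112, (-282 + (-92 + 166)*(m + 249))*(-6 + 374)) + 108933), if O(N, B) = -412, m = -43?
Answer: 1/108521 ≈ 9.2148e-6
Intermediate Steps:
1/(O(112, (-282 + (-92 + 166)*(m + 249))*(-6 + 374)) + 108933) = 1/(-412 + 108933) = 1/108521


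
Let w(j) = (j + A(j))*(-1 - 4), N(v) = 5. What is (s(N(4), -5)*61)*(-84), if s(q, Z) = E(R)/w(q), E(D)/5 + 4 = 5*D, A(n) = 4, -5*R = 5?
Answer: -5124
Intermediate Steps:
R = -1 (R = -⅕*5 = -1)
w(j) = -20 - 5*j (w(j) = (j + 4)*(-1 - 4) = (4 + j)*(-5) = -20 - 5*j)
E(D) = -20 + 25*D (E(D) = -20 + 5*(5*D) = -20 + 25*D)
s(q, Z) = -45/(-20 - 5*q) (s(q, Z) = (-20 + 25*(-1))/(-20 - 5*q) = (-20 - 25)/(-20 - 5*q) = -45/(-20 - 5*q))
(s(N(4), -5)*61)*(-84) = ((9/(4 + 5))*61)*(-84) = ((9/9)*61)*(-84) = ((9*(⅑))*61)*(-84) = (1*61)*(-84) = 61*(-84) = -5124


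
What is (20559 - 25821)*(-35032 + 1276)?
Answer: 177624072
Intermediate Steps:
(20559 - 25821)*(-35032 + 1276) = -5262*(-33756) = 177624072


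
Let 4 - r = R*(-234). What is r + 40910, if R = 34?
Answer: 48870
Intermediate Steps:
r = 7960 (r = 4 - 34*(-234) = 4 - 1*(-7956) = 4 + 7956 = 7960)
r + 40910 = 7960 + 40910 = 48870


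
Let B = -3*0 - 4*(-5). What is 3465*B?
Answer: 69300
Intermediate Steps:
B = 20 (B = 0 + 20 = 20)
3465*B = 3465*20 = 69300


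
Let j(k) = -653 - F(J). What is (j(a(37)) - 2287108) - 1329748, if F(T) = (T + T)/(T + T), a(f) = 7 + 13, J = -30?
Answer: -3617510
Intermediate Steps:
a(f) = 20
F(T) = 1 (F(T) = (2*T)/((2*T)) = (2*T)*(1/(2*T)) = 1)
j(k) = -654 (j(k) = -653 - 1*1 = -653 - 1 = -654)
(j(a(37)) - 2287108) - 1329748 = (-654 - 2287108) - 1329748 = -2287762 - 1329748 = -3617510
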